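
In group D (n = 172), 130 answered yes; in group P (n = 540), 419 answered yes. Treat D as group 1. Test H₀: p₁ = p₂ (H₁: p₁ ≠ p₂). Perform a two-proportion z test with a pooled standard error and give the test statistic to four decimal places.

p̂₁ = 130/172 ≈ 0.755814, p̂₂ = 419/540 ≈ 0.775926.
Pooled p̂ = (130+419)/(172+540) = 549/712 = 0.771067.
SE = √(p̂(1−p̂)(1/n₁+1/n₂)) = √(0.771067·0.228933·0.00766581) = √(0.00135319) = 0.036786.
z = (0.755814 − 0.775926)/0.036786 = -0.020112/0.036786 = -0.5467.
Two-sided p-value ≈ 2·Φ(−0.547) = 0.5846.

z = -0.5467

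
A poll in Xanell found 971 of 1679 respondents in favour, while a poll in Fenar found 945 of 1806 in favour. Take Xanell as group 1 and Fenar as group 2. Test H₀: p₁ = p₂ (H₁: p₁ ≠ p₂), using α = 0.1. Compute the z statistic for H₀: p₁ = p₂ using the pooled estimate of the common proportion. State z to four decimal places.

z = 3.2647

p̂₁ = 971/1679 = 0.57832043, p̂₂ = 945/1806 = 0.52325581.
Pooled p̂ = (971+945)/(1679+1806) = 1916/3485 = 0.54978479.
SE = √(0.247521 × 0.0011493) = 0.01686645.
z = (0.57832043 − 0.52325581)/0.01686645 = 0.05506462/0.01686645 = 3.2647.
p-value = 2·P(Z > 3.265) ≈ 0.0011. With α = 0.1, reject H₀.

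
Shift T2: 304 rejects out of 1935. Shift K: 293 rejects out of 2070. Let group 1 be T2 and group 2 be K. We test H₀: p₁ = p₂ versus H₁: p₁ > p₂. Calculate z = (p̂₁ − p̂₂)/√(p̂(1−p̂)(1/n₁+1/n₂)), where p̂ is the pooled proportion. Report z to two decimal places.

p̂₁ = 304/1935 = 0.1571, p̂₂ = 293/2070 = 0.1415.
Pooled p̂ = (304+293)/(1935+2070) = 597/4005 = 0.1491.
SE = √(p̂(1−p̂)(1/n₁+1/n₂)) = √(0.1491·0.8509·0.000999888) = √(0.000126829) = 0.0113.
z = (0.1571 − 0.1415)/0.0113 = 0.0156/0.0113 = 1.38.
p-value = P(Z > 1.382) ≈ 0.0835.

z = 1.38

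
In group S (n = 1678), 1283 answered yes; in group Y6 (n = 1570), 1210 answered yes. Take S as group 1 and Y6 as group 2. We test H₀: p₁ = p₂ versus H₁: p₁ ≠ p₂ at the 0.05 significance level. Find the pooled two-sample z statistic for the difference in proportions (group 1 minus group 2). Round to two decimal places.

p̂₁ = 1283/1678 = 0.7646, p̂₂ = 1210/1570 = 0.7707.
Pooled p̂ = (1283+1210)/(1678+1570) = 2493/3248 = 0.7675.
SE = √(0.178417 × 0.00123289) = 0.0148.
z = (0.7646 − 0.7707)/0.0148 = -0.0061/0.0148 = -0.41.
Two-sided p-value ≈ 2·Φ(−0.411) = 0.6809. With α = 0.05, fail to reject H₀.

z = -0.41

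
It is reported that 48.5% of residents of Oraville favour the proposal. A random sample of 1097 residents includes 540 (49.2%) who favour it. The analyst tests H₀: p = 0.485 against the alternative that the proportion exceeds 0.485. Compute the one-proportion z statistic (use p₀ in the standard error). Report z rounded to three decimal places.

p̂ = 540/1097 ≈ 0.492252.
Standard error under H₀: √(0.485×0.515/1097) = 0.015089.
z = (0.492252 − 0.485)/0.015089 = 0.007252/0.015089 = 0.481.
p-value = P(Z > 0.481) ≈ 0.3154.

z = 0.481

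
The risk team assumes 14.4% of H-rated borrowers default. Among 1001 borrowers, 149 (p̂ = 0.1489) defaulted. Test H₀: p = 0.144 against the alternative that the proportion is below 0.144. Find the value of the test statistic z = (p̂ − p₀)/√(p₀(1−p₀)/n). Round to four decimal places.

z = 0.4372

p̂ = 149/1001 ≈ 0.1488511.
Standard error under H₀: √(0.144×0.856/1001) = 0.0110969.
z = (0.1488511 − 0.144)/0.0110969 = 0.0048511/0.0110969 = 0.4372.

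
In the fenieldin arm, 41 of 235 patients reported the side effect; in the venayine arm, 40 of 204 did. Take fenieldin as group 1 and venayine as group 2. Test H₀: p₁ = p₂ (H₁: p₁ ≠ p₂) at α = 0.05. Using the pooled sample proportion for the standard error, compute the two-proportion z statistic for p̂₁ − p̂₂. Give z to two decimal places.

z = -0.58

p̂₁ = 41/235 ≈ 0.1745, p̂₂ = 40/204 ≈ 0.1961.
Pooled p̂ = (41+40)/(235+204) = 81/439 = 0.1845.
SE = √(0.150466 × 0.00915728) = 0.0371.
z = (0.1745 − 0.1961)/0.0371 = -0.0216/0.0371 = -0.58.
Two-sided p-value ≈ 2·Φ(−0.582) = 0.5604. With α = 0.05, fail to reject H₀.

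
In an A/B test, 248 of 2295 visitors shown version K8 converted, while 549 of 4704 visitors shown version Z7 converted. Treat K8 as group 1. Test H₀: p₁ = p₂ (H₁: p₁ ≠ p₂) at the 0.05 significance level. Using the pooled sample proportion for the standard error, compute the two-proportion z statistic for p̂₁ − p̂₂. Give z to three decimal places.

p̂₁ = 248/2295 = 0.10806, p̂₂ = 549/4704 = 0.11671.
Pooled p̂ = (248+549)/(2295+4704) = 797/6999 = 0.11387.
SE = √(0.100906 × 0.000648315) = 0.00809.
z = (0.10806 − 0.11671)/0.00809 = -0.00865/0.00809 = -1.069.
p-value = 2·P(Z > 1.069) ≈ 0.2850. With α = 0.05, fail to reject H₀.

z = -1.069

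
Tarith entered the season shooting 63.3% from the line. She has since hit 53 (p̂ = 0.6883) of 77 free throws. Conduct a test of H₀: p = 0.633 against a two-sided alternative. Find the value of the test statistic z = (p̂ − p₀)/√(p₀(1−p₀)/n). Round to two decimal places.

p̂ = 53/77 = 0.6883.
Under H₀, SE = √(0.633·0.367/77) = √(0.00301703) = 0.0549.
z = (0.6883 − 0.633)/0.0549 = 0.0553/0.0549 = 1.01.
p-value = 2·P(Z > 1.007) ≈ 0.3139.

z = 1.01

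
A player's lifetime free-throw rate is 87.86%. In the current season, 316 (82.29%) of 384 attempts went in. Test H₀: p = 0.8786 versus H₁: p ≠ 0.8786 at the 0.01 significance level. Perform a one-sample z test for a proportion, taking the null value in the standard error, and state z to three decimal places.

p̂ = 316/384 ≈ 0.822917.
SE = √(p₀(1−p₀)/n) = √(0.10666/384) = 0.016666.
z = (0.822917 − 0.8786)/0.016666 = -0.055683/0.016666 = -3.341.
p-value = 2·P(Z > 3.341) ≈ 0.0008, so at α = 0.01 we reject H₀.

z = -3.341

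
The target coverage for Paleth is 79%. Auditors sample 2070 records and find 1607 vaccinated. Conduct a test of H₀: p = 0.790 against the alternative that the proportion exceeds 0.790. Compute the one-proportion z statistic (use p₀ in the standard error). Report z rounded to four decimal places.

z = -1.5271

p̂ = 1607/2070 ≈ 0.776329.
Under H₀, SE = √(0.79·0.21/2070) = √(8.01449e-05) = 0.008952.
z = (0.776329 − 0.79)/0.008952 = -0.013671/0.008952 = -1.5271.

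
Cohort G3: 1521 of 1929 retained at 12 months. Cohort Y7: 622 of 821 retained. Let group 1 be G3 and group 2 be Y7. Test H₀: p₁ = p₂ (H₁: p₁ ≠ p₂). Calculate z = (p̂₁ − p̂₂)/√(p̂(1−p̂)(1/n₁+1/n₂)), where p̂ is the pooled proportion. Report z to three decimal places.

z = 1.787

p̂₁ = 1521/1929 ≈ 0.78849, p̂₂ = 622/821 ≈ 0.75761.
Pooled p̂ = (1521+622)/(1929+821) = 2143/2750 = 0.77927.
SE = √(0.172007 × 0.00173643) = 0.01728.
z = (0.78849 − 0.75761)/0.01728 = 0.03088/0.01728 = 1.787.
Two-sided p-value ≈ 2·Φ(−1.787) = 0.0740.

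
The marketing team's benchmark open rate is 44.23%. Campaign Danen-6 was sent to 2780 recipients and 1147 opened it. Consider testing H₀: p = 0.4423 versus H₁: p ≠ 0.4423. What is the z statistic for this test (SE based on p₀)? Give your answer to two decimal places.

p̂ = 1147/2780 = 0.41259.
Standard error under H₀: √(0.4423×0.5577/2780) = 0.00942.
z = (0.41259 − 0.4423)/0.00942 = -0.02971/0.00942 = -3.15.
Two-sided p-value ≈ 2·Φ(−3.154) = 0.0016.

z = -3.15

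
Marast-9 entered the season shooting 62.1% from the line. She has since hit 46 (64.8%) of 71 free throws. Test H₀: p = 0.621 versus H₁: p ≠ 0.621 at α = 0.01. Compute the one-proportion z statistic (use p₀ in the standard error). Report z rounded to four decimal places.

z = 0.4670

p̂ = 46/71 ≈ 0.647887.
Standard error under H₀: √(0.621×0.379/71) = 0.057575.
z = (0.647887 − 0.621)/0.057575 = 0.026887/0.057575 = 0.4670.
p-value = 2·P(Z > 0.467) ≈ 0.6405. With α = 0.01, fail to reject H₀.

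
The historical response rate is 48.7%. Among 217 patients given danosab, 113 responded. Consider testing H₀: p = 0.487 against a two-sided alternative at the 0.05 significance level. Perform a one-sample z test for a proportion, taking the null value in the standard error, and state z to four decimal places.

p̂ = 113/217 ≈ 0.520737.
Under H₀, SE = √(0.487·0.513/217) = √(0.00115129) = 0.033931.
z = (0.520737 − 0.487)/0.033931 = 0.033737/0.033931 = 0.9943.
p-value = 2·P(Z > 0.994) ≈ 0.3201, so at α = 0.05 we fail to reject H₀.

z = 0.9943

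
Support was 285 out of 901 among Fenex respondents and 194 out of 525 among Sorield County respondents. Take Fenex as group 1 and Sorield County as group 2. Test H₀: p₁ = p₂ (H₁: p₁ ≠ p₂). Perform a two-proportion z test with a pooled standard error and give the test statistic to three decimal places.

p̂₁ = 285/901 = 0.31632, p̂₂ = 194/525 = 0.36952.
Pooled p̂ = (285+194)/(901+525) = 479/1426 = 0.33590.
SE = √(0.223073 × 0.00301464) = 0.02593.
z = (0.31632 − 0.36952)/0.02593 = -0.05320/0.02593 = -2.052.
Two-sided p-value ≈ 2·Φ(−2.052) = 0.0402.

z = -2.052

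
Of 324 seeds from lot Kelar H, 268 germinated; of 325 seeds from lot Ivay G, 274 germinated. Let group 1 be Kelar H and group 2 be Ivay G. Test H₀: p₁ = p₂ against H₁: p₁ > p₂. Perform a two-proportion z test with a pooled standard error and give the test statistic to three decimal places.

z = -0.546

p̂₁ = 268/324 = 0.827160, p̂₂ = 274/325 = 0.843077.
Pooled p̂ = (268+274)/(324+325) = 542/649 = 0.835131.
SE = √(0.137687 × 0.00616334) = 0.029131.
z = (0.827160 − 0.843077)/0.029131 = -0.015917/0.029131 = -0.546.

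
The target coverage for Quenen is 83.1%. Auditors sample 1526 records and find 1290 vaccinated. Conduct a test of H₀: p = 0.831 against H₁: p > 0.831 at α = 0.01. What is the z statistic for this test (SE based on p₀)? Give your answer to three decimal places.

p̂ = 1290/1526 ≈ 0.84535.
Under H₀, SE = √(0.831·0.169/1526) = √(9.20308e-05) = 0.00959.
z = (0.84535 − 0.831)/0.00959 = 0.01435/0.00959 = 1.496.
p-value = P(Z > 1.496) ≈ 0.0674, so at α = 0.01 we fail to reject H₀.

z = 1.496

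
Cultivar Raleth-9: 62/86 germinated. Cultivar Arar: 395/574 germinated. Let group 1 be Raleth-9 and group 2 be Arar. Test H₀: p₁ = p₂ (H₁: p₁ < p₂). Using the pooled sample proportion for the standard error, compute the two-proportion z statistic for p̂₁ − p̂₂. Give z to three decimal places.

p̂₁ = 62/86 ≈ 0.72093, p̂₂ = 395/574 ≈ 0.68815.
Pooled p̂ = (62+395)/(86+574) = 457/660 = 0.69242.
SE = √(0.212973 × 0.0133701) = 0.05336.
z = (0.72093 − 0.68815)/0.05336 = 0.03278/0.05336 = 0.614.

z = 0.614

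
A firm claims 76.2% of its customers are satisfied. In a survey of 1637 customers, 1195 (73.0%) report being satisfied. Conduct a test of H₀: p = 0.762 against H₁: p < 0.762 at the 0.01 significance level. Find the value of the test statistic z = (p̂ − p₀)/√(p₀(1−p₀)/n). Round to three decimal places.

p̂ = 1195/1637 = 0.729994.
Under H₀, SE = √(0.762·0.238/1637) = √(0.000110786) = 0.010525.
z = (0.729994 − 0.762)/0.010525 = -0.032006/0.010525 = -3.041.
p-value = P(Z < -3.041) ≈ 0.0012, so at α = 0.01 we reject H₀.

z = -3.041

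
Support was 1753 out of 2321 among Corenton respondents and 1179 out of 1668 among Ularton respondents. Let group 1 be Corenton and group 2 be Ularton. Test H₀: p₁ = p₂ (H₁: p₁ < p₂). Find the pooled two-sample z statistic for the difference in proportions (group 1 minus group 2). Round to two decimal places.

p̂₁ = 1753/2321 = 0.7553, p̂₂ = 1179/1668 = 0.7068.
Pooled p̂ = (1753+1179)/(2321+1668) = 2932/3989 = 0.7350.
SE = √(0.194765 × 0.00103037) = 0.0142.
z = (0.7553 − 0.7068)/0.0142 = 0.0485/0.0142 = 3.42.

z = 3.42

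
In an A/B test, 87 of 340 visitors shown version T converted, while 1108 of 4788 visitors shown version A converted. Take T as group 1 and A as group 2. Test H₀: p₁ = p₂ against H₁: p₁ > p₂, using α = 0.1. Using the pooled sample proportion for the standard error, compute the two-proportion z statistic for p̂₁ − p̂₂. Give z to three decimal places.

z = 1.031

p̂₁ = 87/340 = 0.25588, p̂₂ = 1108/4788 = 0.23141.
Pooled p̂ = (87+1108)/(340+4788) = 1195/5128 = 0.23303.
SE = √(0.178729 × 0.00315003) = 0.02373.
z = (0.25588 − 0.23141)/0.02373 = 0.02447/0.02373 = 1.031.
p-value = P(Z > 1.031) ≈ 0.1512. With α = 0.1, fail to reject H₀.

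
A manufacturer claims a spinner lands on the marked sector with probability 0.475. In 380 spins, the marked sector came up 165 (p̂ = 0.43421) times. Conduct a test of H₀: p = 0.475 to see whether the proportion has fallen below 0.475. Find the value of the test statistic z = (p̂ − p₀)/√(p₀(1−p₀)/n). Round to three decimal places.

z = -1.592

p̂ = 165/380 = 0.43421.
Under H₀, SE = √(0.475·0.525/380) = √(0.00065625) = 0.02562.
z = (0.43421 − 0.475)/0.02562 = -0.04079/0.02562 = -1.592.
p-value = P(Z < -1.592) ≈ 0.0557.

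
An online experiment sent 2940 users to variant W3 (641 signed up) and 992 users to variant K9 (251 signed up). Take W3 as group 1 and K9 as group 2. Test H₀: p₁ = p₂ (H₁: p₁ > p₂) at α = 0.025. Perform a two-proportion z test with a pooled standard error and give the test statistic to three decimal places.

z = -2.276

p̂₁ = 641/2940 ≈ 0.218027, p̂₂ = 251/992 ≈ 0.253024.
Pooled p̂ = (641+251)/(2940+992) = 892/3932 = 0.226857.
SE = √(p̂(1−p̂)(1/n₁+1/n₂)) = √(0.226857·0.773143·0.0013482) = √(0.000236464) = 0.015377.
z = (0.218027 − 0.253024)/0.015377 = -0.034997/0.015377 = -2.276.
p-value = P(Z > -2.276) ≈ 0.9886; since p > α = 0.025, fail to reject H₀.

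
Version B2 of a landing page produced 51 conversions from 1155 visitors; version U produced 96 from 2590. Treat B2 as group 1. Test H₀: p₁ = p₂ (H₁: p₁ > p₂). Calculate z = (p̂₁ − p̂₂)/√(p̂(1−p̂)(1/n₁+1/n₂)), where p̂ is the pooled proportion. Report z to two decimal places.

p̂₁ = 51/1155 ≈ 0.0442, p̂₂ = 96/2590 ≈ 0.0371.
Pooled p̂ = (51+96)/(1155+2590) = 147/3745 = 0.0393.
SE = √(0.0377116 × 0.0012519) = 0.0069.
z = (0.0442 − 0.0371)/0.0069 = 0.0071/0.0069 = 1.03.

z = 1.03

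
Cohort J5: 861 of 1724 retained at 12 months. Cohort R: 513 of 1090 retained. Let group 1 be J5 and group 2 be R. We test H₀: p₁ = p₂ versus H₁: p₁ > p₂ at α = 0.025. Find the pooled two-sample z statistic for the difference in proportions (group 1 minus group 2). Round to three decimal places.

p̂₁ = 861/1724 = 0.49942, p̂₂ = 513/1090 = 0.47064.
Pooled p̂ = (861+513)/(1724+1090) = 1374/2814 = 0.48827.
SE = √(0.249862 × 0.00149748) = 0.01934.
z = (0.49942 − 0.47064)/0.01934 = 0.02878/0.01934 = 1.488.
p-value = P(Z > 1.488) ≈ 0.0684; since p > α = 0.025, fail to reject H₀.

z = 1.488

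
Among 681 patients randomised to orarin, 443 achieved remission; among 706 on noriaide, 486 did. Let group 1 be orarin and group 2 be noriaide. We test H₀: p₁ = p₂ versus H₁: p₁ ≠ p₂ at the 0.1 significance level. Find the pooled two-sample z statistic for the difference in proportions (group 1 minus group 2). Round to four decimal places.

p̂₁ = 443/681 = 0.6505140, p̂₂ = 486/706 = 0.6883853.
Pooled p̂ = (443+486)/(681+706) = 929/1387 = 0.6697909.
SE = √(p̂(1−p̂)(1/n₁+1/n₂)) = √(0.6697909·0.3302091·0.00288486) = √(0.000638047) = 0.0252596.
z = (0.6505140 − 0.6883853)/0.0252596 = -0.0378713/0.0252596 = -1.4993.
Two-sided p-value ≈ 2·Φ(−1.499) = 0.1338. With α = 0.1, fail to reject H₀.

z = -1.4993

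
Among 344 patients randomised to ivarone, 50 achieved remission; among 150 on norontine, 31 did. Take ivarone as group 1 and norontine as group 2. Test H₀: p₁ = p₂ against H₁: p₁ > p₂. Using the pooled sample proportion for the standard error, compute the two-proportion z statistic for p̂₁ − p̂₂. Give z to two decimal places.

z = -1.69

p̂₁ = 50/344 = 0.14535, p̂₂ = 31/150 = 0.20667.
Pooled p̂ = (50+31)/(344+150) = 81/494 = 0.16397.
SE = √(p̂(1−p̂)(1/n₁+1/n₂)) = √(0.16397·0.83603·0.00957364) = √(0.00131238) = 0.03623.
z = (0.14535 − 0.20667)/0.03623 = -0.06132/0.03623 = -1.69.
p-value = P(Z > -1.693) ≈ 0.9547.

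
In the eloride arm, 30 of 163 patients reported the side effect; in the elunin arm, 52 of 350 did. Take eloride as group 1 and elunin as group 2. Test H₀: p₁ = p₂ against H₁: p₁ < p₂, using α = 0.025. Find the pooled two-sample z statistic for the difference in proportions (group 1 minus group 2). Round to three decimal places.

z = 1.021

p̂₁ = 30/163 = 0.18405, p̂₂ = 52/350 = 0.14857.
Pooled p̂ = (30+52)/(163+350) = 82/513 = 0.15984.
SE = √(p̂(1−p̂)(1/n₁+1/n₂)) = √(0.15984·0.84016·0.00899211) = √(0.00120759) = 0.03475.
z = (0.18405 − 0.14857)/0.03475 = 0.03548/0.03475 = 1.021.
p-value = P(Z < 1.021) ≈ 0.8464, so at α = 0.025 we fail to reject H₀.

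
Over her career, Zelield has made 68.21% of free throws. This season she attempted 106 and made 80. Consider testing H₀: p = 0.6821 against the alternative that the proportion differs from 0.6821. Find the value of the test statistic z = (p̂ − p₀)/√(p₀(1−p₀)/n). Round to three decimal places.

z = 1.606

p̂ = 80/106 ≈ 0.75472.
Under H₀, SE = √(0.6821·0.3179/106) = √(0.00204566) = 0.04523.
z = (0.75472 − 0.6821)/0.04523 = 0.07262/0.04523 = 1.606.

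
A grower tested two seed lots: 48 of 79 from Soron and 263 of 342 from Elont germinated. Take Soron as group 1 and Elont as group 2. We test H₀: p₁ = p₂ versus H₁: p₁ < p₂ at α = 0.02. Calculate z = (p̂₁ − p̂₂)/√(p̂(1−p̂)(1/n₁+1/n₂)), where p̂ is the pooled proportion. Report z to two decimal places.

p̂₁ = 48/79 ≈ 0.60759, p̂₂ = 263/342 ≈ 0.76901.
Pooled p̂ = (48+263)/(79+342) = 311/421 = 0.73872.
SE = √(0.193014 × 0.0155822) = 0.05484.
z = (0.60759 − 0.76901)/0.05484 = -0.16142/0.05484 = -2.94.
p-value = P(Z < -2.943) ≈ 0.0016. With α = 0.02, reject H₀.

z = -2.94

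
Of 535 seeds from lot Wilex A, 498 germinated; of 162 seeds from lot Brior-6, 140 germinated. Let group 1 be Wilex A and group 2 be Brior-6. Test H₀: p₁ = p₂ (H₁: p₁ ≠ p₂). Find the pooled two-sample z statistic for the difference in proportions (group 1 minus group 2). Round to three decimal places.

z = 2.670

p̂₁ = 498/535 ≈ 0.93084, p̂₂ = 140/162 ≈ 0.86420.
Pooled p̂ = (498+140)/(535+162) = 638/697 = 0.91535.
SE = √(p̂(1−p̂)(1/n₁+1/n₂)) = √(0.91535·0.08465·0.008042) = √(0.000623119) = 0.02496.
z = (0.93084 − 0.86420)/0.02496 = 0.06664/0.02496 = 2.670.
p-value = 2·P(Z > 2.670) ≈ 0.0076.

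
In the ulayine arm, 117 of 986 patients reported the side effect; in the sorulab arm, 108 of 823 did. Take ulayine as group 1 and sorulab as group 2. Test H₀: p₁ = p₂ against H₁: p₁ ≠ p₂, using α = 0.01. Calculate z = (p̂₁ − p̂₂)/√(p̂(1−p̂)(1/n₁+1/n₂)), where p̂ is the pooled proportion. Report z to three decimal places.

p̂₁ = 117/986 ≈ 0.118661, p̂₂ = 108/823 ≈ 0.131227.
Pooled p̂ = (117+108)/(986+823) = 225/1809 = 0.124378.
SE = √(p̂(1−p̂)(1/n₁+1/n₂)) = √(0.124378·0.875622·0.00222927) = √(0.000242785) = 0.015582.
z = (0.118661 − 0.131227)/0.015582 = -0.012566/0.015582 = -0.806.
Two-sided p-value ≈ 2·Φ(−0.806) = 0.4200; since p > α = 0.01, fail to reject H₀.

z = -0.806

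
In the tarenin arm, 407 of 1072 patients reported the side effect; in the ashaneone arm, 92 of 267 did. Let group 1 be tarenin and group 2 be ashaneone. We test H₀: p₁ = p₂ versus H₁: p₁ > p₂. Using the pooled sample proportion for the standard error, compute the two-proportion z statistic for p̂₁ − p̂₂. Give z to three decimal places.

p̂₁ = 407/1072 ≈ 0.37966, p̂₂ = 92/267 ≈ 0.34457.
Pooled p̂ = (407+92)/(1072+267) = 499/1339 = 0.37267.
SE = √(0.233786 × 0.00467815) = 0.03307.
z = (0.37966 − 0.34457)/0.03307 = 0.03509/0.03307 = 1.061.
p-value = P(Z > 1.061) ≈ 0.1443.

z = 1.061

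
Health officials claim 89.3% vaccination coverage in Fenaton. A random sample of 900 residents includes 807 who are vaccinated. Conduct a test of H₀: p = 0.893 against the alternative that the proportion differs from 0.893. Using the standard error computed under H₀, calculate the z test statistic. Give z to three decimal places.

p̂ = 807/900 = 0.89667.
Standard error under H₀: √(0.893×0.107/900) = 0.01030.
z = (0.89667 − 0.893)/0.01030 = 0.00367/0.01030 = 0.356.

z = 0.356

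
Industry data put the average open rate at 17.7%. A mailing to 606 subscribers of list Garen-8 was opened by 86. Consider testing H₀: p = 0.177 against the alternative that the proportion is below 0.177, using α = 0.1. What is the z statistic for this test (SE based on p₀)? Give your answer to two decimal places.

p̂ = 86/606 = 0.1419.
SE = √(p₀(1−p₀)/n) = √(0.14567/606) = 0.0155.
z = (0.1419 − 0.177)/0.0155 = -0.0351/0.0155 = -2.26.
p-value = P(Z < -2.263) ≈ 0.0118. With α = 0.1, reject H₀.

z = -2.26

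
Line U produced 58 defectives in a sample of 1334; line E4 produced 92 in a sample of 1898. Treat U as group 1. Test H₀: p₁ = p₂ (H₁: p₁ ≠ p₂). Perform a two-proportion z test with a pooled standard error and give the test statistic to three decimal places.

p̂₁ = 58/1334 = 0.04348, p̂₂ = 92/1898 = 0.04847.
Pooled p̂ = (58+92)/(1334+1898) = 150/3232 = 0.04641.
SE = √(p̂(1−p̂)(1/n₁+1/n₂)) = √(0.04641·0.95359·0.0012765) = √(5.64938e-05) = 0.00752.
z = (0.04348 − 0.04847)/0.00752 = -0.00499/0.00752 = -0.664.
Two-sided p-value ≈ 2·Φ(−0.664) = 0.5064.

z = -0.664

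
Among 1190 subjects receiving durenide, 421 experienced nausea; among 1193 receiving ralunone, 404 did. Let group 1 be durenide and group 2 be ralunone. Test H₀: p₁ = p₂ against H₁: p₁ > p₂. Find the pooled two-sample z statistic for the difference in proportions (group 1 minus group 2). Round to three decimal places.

z = 0.777

p̂₁ = 421/1190 ≈ 0.35378, p̂₂ = 404/1193 ≈ 0.33864.
Pooled p̂ = (421+404)/(1190+1193) = 825/2383 = 0.34620.
SE = √(0.226346 × 0.00167856) = 0.01949.
z = (0.35378 − 0.33864)/0.01949 = 0.01514/0.01949 = 0.777.
p-value = P(Z > 0.777) ≈ 0.2187.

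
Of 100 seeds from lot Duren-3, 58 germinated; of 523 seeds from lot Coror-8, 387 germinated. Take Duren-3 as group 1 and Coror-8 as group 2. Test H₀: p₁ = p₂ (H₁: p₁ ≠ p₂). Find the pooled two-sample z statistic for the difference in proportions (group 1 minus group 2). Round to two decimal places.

p̂₁ = 58/100 ≈ 0.58000, p̂₂ = 387/523 ≈ 0.73996.
Pooled p̂ = (58+387)/(100+523) = 445/623 = 0.71429.
SE = √(0.204082 × 0.011912) = 0.04931.
z = (0.58000 − 0.73996)/0.04931 = -0.15996/0.04931 = -3.24.
p-value = 2·P(Z > 3.244) ≈ 0.0012.

z = -3.24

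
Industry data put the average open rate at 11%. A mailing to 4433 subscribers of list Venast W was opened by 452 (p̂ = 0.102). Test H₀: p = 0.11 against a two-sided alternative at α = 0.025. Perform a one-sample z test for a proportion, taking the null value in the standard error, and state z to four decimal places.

p̂ = 452/4433 ≈ 0.1019626.
Standard error under H₀: √(0.11×0.89/4433) = 0.0046994.
z = (0.1019626 − 0.11)/0.0046994 = -0.0080374/0.0046994 = -1.7103.
Two-sided p-value ≈ 2·Φ(−1.710) = 0.0872; since p > α = 0.025, fail to reject H₀.

z = -1.7103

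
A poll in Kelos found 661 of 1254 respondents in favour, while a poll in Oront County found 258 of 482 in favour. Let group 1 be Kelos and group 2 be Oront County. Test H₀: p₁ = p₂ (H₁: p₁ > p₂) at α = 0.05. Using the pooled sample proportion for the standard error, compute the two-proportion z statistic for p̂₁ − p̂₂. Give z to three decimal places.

z = -0.305

p̂₁ = 661/1254 ≈ 0.52711, p̂₂ = 258/482 ≈ 0.53527.
Pooled p̂ = (661+258)/(1254+482) = 919/1736 = 0.52938.
SE = √(0.249137 × 0.00287214) = 0.02675.
z = (0.52711 − 0.53527)/0.02675 = -0.00816/0.02675 = -0.305.
p-value = P(Z > -0.305) ≈ 0.6198, so at α = 0.05 we fail to reject H₀.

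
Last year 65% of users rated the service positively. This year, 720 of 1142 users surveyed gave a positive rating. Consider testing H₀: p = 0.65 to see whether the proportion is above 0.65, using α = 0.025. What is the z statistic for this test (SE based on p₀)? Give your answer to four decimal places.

z = -1.3835

p̂ = 720/1142 = 0.630473.
SE = √(p₀(1−p₀)/n) = √(0.2275/1142) = 0.014114.
z = (0.630473 − 0.65)/0.014114 = -0.019527/0.014114 = -1.3835.
p-value = P(Z > -1.384) ≈ 0.9167. With α = 0.025, fail to reject H₀.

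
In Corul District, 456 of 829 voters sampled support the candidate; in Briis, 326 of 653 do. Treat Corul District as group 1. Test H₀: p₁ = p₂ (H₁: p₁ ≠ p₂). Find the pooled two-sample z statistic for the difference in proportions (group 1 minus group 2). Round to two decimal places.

z = 1.95

p̂₁ = 456/829 = 0.5501, p̂₂ = 326/653 = 0.4992.
Pooled p̂ = (456+326)/(829+653) = 782/1482 = 0.5277.
SE = √(0.249235 × 0.00273767) = 0.0261.
z = (0.5501 − 0.4992)/0.0261 = 0.0509/0.0261 = 1.95.
Two-sided p-value ≈ 2·Φ(−1.946) = 0.0517.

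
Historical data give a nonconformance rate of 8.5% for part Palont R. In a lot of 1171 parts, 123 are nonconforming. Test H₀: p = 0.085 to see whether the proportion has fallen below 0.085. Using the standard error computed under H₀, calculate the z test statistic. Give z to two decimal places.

p̂ = 123/1171 = 0.10504.
SE = √(p₀(1−p₀)/n) = √(0.077775/1171) = 0.00815.
z = (0.10504 − 0.085)/0.00815 = 0.02004/0.00815 = 2.46.
p-value = P(Z < 2.459) ≈ 0.9930.

z = 2.46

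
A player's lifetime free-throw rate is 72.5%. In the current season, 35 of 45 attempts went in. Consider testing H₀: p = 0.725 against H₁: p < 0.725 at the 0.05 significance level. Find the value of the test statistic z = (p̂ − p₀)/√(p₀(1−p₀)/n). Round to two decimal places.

z = 0.79

p̂ = 35/45 ≈ 0.7778.
SE = √(p₀(1−p₀)/n) = √(0.19937/45) = 0.0666.
z = (0.7778 − 0.725)/0.0666 = 0.0528/0.0666 = 0.79.
p-value = P(Z < 0.793) ≈ 0.7861; since p > α = 0.05, fail to reject H₀.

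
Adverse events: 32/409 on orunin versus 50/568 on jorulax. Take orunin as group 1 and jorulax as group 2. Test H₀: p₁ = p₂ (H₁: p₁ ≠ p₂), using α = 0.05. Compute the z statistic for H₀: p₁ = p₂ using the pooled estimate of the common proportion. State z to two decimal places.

p̂₁ = 32/409 = 0.0782, p̂₂ = 50/568 = 0.0880.
Pooled p̂ = (32+50)/(409+568) = 82/977 = 0.0839.
SE = √(p̂(1−p̂)(1/n₁+1/n₂)) = √(0.0839·0.9161·0.00420555) = √(0.000323348) = 0.0180.
z = (0.0782 − 0.0880)/0.0180 = -0.0098/0.0180 = -0.54.
p-value = 2·P(Z > 0.544) ≈ 0.5862; since p > α = 0.05, fail to reject H₀.

z = -0.54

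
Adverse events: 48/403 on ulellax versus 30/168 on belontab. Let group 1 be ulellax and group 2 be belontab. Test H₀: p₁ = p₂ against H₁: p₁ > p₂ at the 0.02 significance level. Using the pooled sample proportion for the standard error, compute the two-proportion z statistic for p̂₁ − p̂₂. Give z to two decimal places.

p̂₁ = 48/403 = 0.1191, p̂₂ = 30/168 = 0.1786.
Pooled p̂ = (48+30)/(403+168) = 78/571 = 0.1366.
SE = √(0.117942 × 0.00843377) = 0.0315.
z = (0.1191 − 0.1786)/0.0315 = -0.0595/0.0315 = -1.89.
p-value = P(Z > -1.885) ≈ 0.9703, so at α = 0.02 we fail to reject H₀.

z = -1.89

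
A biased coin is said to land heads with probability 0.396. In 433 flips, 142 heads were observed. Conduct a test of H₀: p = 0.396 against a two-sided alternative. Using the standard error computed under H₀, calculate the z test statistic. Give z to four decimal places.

p̂ = 142/433 ≈ 0.327945.
SE = √(p₀(1−p₀)/n) = √(0.23918/433) = 0.023503.
z = (0.327945 − 0.396)/0.023503 = -0.068055/0.023503 = -2.8956.
Two-sided p-value ≈ 2·Φ(−2.896) = 0.0038.

z = -2.8956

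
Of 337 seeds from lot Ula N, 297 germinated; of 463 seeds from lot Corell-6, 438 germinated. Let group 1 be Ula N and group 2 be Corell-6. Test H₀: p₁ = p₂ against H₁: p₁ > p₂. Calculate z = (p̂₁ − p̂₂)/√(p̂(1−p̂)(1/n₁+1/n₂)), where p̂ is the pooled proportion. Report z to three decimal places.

p̂₁ = 297/337 = 0.88131, p̂₂ = 438/463 = 0.94600.
Pooled p̂ = (297+438)/(337+463) = 735/800 = 0.91875.
SE = √(p̂(1−p̂)(1/n₁+1/n₂)) = √(0.91875·0.08125·0.00512719) = √(0.000382736) = 0.01956.
z = (0.88131 − 0.94600)/0.01956 = -0.06469/0.01956 = -3.307.
p-value = P(Z > -3.307) ≈ 0.9995.

z = -3.307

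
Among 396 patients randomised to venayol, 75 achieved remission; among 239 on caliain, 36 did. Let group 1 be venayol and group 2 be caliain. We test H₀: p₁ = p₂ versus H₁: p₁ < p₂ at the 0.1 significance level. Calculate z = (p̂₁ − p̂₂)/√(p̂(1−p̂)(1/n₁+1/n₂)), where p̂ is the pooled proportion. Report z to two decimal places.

z = 1.25

p̂₁ = 75/396 = 0.1894, p̂₂ = 36/239 = 0.1506.
Pooled p̂ = (75+36)/(396+239) = 111/635 = 0.1748.
SE = √(p̂(1−p̂)(1/n₁+1/n₂)) = √(0.1748·0.8252·0.00670935) = √(0.000967804) = 0.0311.
z = (0.1894 − 0.1506)/0.0311 = 0.0388/0.0311 = 1.25.
p-value = P(Z < 1.246) ≈ 0.8936; since p > α = 0.1, fail to reject H₀.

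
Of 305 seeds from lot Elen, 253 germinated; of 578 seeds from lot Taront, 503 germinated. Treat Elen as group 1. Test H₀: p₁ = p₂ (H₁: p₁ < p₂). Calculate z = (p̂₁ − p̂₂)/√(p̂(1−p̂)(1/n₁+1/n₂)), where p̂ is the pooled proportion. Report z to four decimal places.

z = -1.6402

p̂₁ = 253/305 ≈ 0.829508, p̂₂ = 503/578 ≈ 0.870242.
Pooled p̂ = (253+503)/(305+578) = 756/883 = 0.856172.
SE = √(p̂(1−p̂)(1/n₁+1/n₂)) = √(0.856172·0.143828·0.00500879) = √(0.00061679) = 0.024835.
z = (0.829508 − 0.870242)/0.024835 = -0.040734/0.024835 = -1.6402.
p-value = P(Z < -1.640) ≈ 0.0505.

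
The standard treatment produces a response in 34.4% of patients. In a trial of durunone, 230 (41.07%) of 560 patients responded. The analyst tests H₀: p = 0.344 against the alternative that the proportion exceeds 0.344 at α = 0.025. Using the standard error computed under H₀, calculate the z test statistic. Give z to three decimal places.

z = 3.323

p̂ = 230/560 ≈ 0.410714.
SE = √(p₀(1−p₀)/n) = √(0.22566/560) = 0.020074.
z = (0.410714 − 0.344)/0.020074 = 0.066714/0.020074 = 3.323.
p-value = P(Z > 3.323) ≈ 0.0004; since p < α = 0.025, reject H₀.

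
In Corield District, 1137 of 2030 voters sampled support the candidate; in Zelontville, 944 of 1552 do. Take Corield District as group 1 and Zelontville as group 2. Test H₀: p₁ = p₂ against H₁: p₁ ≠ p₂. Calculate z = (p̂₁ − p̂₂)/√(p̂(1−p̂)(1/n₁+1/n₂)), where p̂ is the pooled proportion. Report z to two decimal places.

z = -2.89

p̂₁ = 1137/2030 ≈ 0.56010, p̂₂ = 944/1552 ≈ 0.60825.
Pooled p̂ = (1137+944)/(2030+1552) = 2081/3582 = 0.58096.
SE = √(0.243445 × 0.00113694) = 0.01664.
z = (0.56010 − 0.60825)/0.01664 = -0.04815/0.01664 = -2.89.
p-value = 2·P(Z > 2.894) ≈ 0.0038.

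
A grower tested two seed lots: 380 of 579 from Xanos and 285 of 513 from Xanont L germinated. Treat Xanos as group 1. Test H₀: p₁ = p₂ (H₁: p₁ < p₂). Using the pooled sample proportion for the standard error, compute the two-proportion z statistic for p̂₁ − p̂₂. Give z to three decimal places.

z = 3.405

p̂₁ = 380/579 = 0.65630, p̂₂ = 285/513 = 0.55556.
Pooled p̂ = (380+285)/(579+513) = 665/1092 = 0.60897.
SE = √(0.238125 × 0.00367643) = 0.02959.
z = (0.65630 − 0.55556)/0.02959 = 0.10074/0.02959 = 3.405.
p-value = P(Z < 3.405) ≈ 0.9997.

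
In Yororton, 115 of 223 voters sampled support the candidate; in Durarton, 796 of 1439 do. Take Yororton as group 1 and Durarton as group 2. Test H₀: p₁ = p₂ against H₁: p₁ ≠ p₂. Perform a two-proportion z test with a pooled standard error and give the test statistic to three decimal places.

p̂₁ = 115/223 = 0.51570, p̂₂ = 796/1439 = 0.55316.
Pooled p̂ = (115+796)/(223+1439) = 911/1662 = 0.54813.
SE = √(0.247683 × 0.00517923) = 0.03582.
z = (0.51570 − 0.55316)/0.03582 = -0.03746/0.03582 = -1.046.
Two-sided p-value ≈ 2·Φ(−1.046) = 0.2955.

z = -1.046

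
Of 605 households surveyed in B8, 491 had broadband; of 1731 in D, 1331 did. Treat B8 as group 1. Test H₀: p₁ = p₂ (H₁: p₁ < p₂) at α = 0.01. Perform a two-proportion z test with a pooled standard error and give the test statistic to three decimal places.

p̂₁ = 491/605 ≈ 0.811570, p̂₂ = 1331/1731 ≈ 0.768920.
Pooled p̂ = (491+1331)/(605+1731) = 1822/2336 = 0.779966.
SE = √(p̂(1−p̂)(1/n₁+1/n₂)) = √(0.779966·0.220034·0.00223059) = √(0.000382813) = 0.019566.
z = (0.811570 − 0.768920)/0.019566 = 0.042650/0.019566 = 2.180.
p-value = P(Z < 2.180) ≈ 0.9854; since p > α = 0.01, fail to reject H₀.

z = 2.180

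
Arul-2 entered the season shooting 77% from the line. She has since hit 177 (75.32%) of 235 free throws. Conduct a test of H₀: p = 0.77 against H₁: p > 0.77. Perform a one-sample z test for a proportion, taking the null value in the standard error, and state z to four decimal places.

z = -0.6123

p̂ = 177/235 = 0.753191.
Under H₀, SE = √(0.77·0.23/235) = √(0.000753617) = 0.027452.
z = (0.753191 − 0.77)/0.027452 = -0.016809/0.027452 = -0.6123.
p-value = P(Z > -0.612) ≈ 0.7298.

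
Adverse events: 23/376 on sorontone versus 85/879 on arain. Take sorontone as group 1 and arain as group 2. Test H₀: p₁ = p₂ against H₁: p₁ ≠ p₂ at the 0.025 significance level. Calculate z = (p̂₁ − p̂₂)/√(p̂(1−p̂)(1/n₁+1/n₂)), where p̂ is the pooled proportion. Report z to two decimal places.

z = -2.06

p̂₁ = 23/376 ≈ 0.06117, p̂₂ = 85/879 ≈ 0.09670.
Pooled p̂ = (23+85)/(376+879) = 108/1255 = 0.08606.
SE = √(p̂(1−p̂)(1/n₁+1/n₂)) = √(0.08606·0.91394·0.00379723) = √(0.000298653) = 0.01728.
z = (0.06117 − 0.09670)/0.01728 = -0.03553/0.01728 = -2.06.
Two-sided p-value ≈ 2·Φ(−2.056) = 0.0398; since p > α = 0.025, fail to reject H₀.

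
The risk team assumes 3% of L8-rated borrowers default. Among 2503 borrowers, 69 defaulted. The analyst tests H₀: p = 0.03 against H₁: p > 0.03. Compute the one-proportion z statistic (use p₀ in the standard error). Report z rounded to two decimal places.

z = -0.71

p̂ = 69/2503 = 0.0276.
Standard error under H₀: √(0.03×0.97/2503) = 0.0034.
z = (0.0276 − 0.03)/0.0034 = -0.0024/0.0034 = -0.71.
p-value = P(Z > -0.714) ≈ 0.7623.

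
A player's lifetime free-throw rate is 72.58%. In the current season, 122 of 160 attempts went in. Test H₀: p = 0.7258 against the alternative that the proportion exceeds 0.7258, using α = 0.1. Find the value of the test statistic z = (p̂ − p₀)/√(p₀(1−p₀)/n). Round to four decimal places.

z = 1.0406

p̂ = 122/160 ≈ 0.762500.
Under H₀, SE = √(0.7258·0.2742/160) = √(0.00124384) = 0.035268.
z = (0.762500 − 0.7258)/0.035268 = 0.036700/0.035268 = 1.0406.
p-value = P(Z > 1.041) ≈ 0.1490. With α = 0.1, fail to reject H₀.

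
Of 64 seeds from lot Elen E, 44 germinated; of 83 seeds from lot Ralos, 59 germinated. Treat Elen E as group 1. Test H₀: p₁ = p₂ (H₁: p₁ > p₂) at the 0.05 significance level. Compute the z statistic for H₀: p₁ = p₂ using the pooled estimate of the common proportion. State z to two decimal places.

p̂₁ = 44/64 = 0.6875, p̂₂ = 59/83 = 0.7108.
Pooled p̂ = (44+59)/(64+83) = 103/147 = 0.7007.
SE = √(p̂(1−p̂)(1/n₁+1/n₂)) = √(0.7007·0.2993·0.0276732) = √(0.00580383) = 0.0762.
z = (0.6875 − 0.7108)/0.0762 = -0.0233/0.0762 = -0.31.
p-value = P(Z > -0.306) ≈ 0.6204; since p > α = 0.05, fail to reject H₀.

z = -0.31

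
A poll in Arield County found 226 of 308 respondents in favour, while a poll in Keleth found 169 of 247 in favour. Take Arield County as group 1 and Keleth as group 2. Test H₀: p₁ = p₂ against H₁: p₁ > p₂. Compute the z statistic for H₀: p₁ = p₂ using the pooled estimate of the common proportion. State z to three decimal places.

z = 1.281

p̂₁ = 226/308 = 0.73377, p̂₂ = 169/247 = 0.68421.
Pooled p̂ = (226+169)/(308+247) = 395/555 = 0.71171.
SE = √(0.205178 × 0.00729534) = 0.03869.
z = (0.73377 − 0.68421)/0.03869 = 0.04956/0.03869 = 1.281.
p-value = P(Z > 1.281) ≈ 0.1001.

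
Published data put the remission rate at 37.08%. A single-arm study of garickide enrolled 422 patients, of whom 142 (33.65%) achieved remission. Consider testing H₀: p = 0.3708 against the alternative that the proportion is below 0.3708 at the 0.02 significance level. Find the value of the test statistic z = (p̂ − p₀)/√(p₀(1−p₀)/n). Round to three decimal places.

z = -1.459

p̂ = 142/422 ≈ 0.33649.
Under H₀, SE = √(0.3708·0.6292/422) = √(0.000552861) = 0.02351.
z = (0.33649 − 0.3708)/0.02351 = -0.03431/0.02351 = -1.459.
p-value = P(Z < -1.459) ≈ 0.0723; since p > α = 0.02, fail to reject H₀.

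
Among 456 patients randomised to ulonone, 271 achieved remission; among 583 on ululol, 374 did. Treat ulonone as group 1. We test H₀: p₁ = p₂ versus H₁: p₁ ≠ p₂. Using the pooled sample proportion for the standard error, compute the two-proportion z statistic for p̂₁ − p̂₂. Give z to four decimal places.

p̂₁ = 271/456 = 0.594298, p̂₂ = 374/583 = 0.641509.
Pooled p̂ = (271+374)/(456+583) = 645/1039 = 0.620789.
SE = √(p̂(1−p̂)(1/n₁+1/n₂)) = √(0.620789·0.379211·0.00390825) = √(0.000920041) = 0.030332.
z = (0.594298 − 0.641509)/0.030332 = -0.047211/0.030332 = -1.5565.

z = -1.5565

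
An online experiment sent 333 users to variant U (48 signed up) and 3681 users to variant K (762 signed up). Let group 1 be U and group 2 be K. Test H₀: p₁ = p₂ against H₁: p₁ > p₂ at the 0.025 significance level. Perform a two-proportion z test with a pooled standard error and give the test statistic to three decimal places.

p̂₁ = 48/333 = 0.14414, p̂₂ = 762/3681 = 0.20701.
Pooled p̂ = (48+762)/(333+3681) = 810/4014 = 0.20179.
SE = √(p̂(1−p̂)(1/n₁+1/n₂)) = √(0.20179·0.79821·0.00327467) = √(0.000527461) = 0.02297.
z = (0.14414 − 0.20701)/0.02297 = -0.06287/0.02297 = -2.737.
p-value = P(Z > -2.737) ≈ 0.9969, so at α = 0.025 we fail to reject H₀.

z = -2.737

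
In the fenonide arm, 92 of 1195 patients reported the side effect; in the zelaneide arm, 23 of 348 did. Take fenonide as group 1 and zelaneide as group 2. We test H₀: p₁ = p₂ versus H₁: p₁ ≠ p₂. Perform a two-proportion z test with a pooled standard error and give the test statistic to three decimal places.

z = 0.681

p̂₁ = 92/1195 = 0.07699, p̂₂ = 23/348 = 0.06609.
Pooled p̂ = (92+23)/(1195+348) = 115/1543 = 0.07453.
SE = √(p̂(1−p̂)(1/n₁+1/n₂)) = √(0.07453·0.92547·0.00371038) = √(0.000255925) = 0.01600.
z = (0.07699 − 0.06609)/0.01600 = 0.01090/0.01600 = 0.681.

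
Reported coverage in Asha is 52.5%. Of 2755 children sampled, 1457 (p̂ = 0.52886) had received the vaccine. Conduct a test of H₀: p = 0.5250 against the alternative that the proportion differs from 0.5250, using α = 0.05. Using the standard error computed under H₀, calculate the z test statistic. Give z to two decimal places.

p̂ = 1457/2755 = 0.5289.
Under H₀, SE = √(0.525·0.475/2755) = √(9.05172e-05) = 0.0095.
z = (0.5289 − 0.525)/0.0095 = 0.0039/0.0095 = 0.41.
p-value = 2·P(Z > 0.405) ≈ 0.6852, so at α = 0.05 we fail to reject H₀.

z = 0.41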